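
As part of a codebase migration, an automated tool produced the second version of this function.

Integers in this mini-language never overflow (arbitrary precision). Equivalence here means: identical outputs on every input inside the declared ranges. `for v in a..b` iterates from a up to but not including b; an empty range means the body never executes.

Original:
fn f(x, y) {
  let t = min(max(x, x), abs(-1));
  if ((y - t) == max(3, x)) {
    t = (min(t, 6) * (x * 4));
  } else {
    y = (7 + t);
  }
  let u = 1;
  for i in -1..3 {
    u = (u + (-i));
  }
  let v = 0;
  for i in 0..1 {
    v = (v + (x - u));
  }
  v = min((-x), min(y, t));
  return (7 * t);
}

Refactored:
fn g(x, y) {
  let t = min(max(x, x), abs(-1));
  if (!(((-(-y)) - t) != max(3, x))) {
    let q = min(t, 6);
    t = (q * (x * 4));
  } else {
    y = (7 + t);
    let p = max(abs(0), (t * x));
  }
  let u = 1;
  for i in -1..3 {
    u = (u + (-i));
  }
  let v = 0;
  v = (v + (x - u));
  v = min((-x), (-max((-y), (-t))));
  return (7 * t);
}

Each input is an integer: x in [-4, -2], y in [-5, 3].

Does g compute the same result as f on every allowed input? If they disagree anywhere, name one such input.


Reading the diff, among the changes: comparison usage differs, and constant usage differs, and loop structure differs, and arithmetic usage differs, and statement counts differ, and min/max/abs usage differs, and boolean connective usage differs, and local variable names differ.
Tracing x=-4, y=1: f: t=-4, then ((y - t) == max(3, x)) is false, then y=3, then u=1, then (i=-1), then u=2, then (i=0), then u=2, then (i=1), then u=1, then (i=2), then u=-1, then v=0, then (i=0), then v=-3, then v=-4, then returns -28 | g: t=-4, then (!(((-(-y)) - t) != max(3, x))) is false, then y=3, then p=16, then u=1, then (i=-1), then u=2, then (i=0), then u=2, then (i=1), then u=1, then (i=2), then u=-1, then v=0, then v=-3, then v=-4, then returns -28 — matching result -28.
Across all 27 domain points the two functions coincide.
verdict: equivalent


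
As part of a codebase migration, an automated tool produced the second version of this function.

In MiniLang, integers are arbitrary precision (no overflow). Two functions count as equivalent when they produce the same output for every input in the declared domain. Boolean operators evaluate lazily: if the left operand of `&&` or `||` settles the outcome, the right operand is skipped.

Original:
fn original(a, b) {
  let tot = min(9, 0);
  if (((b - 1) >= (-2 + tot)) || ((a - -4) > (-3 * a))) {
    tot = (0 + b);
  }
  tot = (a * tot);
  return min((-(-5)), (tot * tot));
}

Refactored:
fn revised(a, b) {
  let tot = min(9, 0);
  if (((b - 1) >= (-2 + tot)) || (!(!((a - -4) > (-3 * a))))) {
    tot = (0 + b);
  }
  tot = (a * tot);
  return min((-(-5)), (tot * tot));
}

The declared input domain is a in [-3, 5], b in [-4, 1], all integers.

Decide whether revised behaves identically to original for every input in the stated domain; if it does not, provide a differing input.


Side by side, the visible changes include: boolean connective usage differs.
As a probe, take a=2, b=1: original runs tot becomes 0; next (((b - 1) >= (-2 + tot)) || ((a - -4) > (-3 * a))) evaluates to true; next tot becomes 1; next tot becomes 2; next final value 4; revised runs tot becomes 0; next (((b - 1) >= (-2 + tot)) || (!(!((a - -4) > (-3 * a))))) evaluates to true; next tot becomes 1; next tot becomes 2; next final value 4; both end at 4.
Every one of the 54 inputs gives matching results.
verdict: equivalent


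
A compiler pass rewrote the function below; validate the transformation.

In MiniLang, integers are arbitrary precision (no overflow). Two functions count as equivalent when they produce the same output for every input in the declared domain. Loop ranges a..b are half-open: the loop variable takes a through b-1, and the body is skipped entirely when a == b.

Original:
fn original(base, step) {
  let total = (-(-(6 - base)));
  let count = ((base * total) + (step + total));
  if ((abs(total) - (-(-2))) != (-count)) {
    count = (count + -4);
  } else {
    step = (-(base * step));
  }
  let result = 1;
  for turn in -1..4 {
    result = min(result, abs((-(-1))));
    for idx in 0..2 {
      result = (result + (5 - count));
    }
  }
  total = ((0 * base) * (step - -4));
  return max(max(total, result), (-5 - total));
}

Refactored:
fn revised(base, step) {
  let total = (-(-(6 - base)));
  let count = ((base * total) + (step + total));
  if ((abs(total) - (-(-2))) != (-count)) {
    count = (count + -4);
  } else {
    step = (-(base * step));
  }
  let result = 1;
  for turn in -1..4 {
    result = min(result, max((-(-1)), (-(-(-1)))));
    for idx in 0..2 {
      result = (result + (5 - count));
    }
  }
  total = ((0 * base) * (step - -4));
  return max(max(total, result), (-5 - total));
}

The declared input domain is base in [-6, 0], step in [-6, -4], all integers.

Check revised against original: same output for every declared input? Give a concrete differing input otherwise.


Comparing the listings, the differences include: constant usage differs; min/max/abs usage differs.
As a probe, take base=-5, step=-4: original runs total becomes 11; next count becomes -48; next ((abs(total) - (-(-2))) != (-count)) evaluates to true; next count becomes -52; next result becomes 1; next at turn=-1:; next result becomes 1; next at idx=0:; next result becomes 58; next at idx=1:; next result becomes 115; next at turn=0:; next result becomes 1; next at idx=0:; next result becomes 58; next at idx=1:; next result becomes 115; next at turn=1:; next result becomes 1; next at idx=0:; next result becomes 58; next at idx=1:; next result becomes 115; next at turn=2:; next result becomes 1; next at idx=0:; next result becomes 58; next at idx=1:; next result becomes 115; next at turn=3:; next result becomes 1; next at idx=0:; next result becomes 58; next at idx=1:; next result becomes 115; next total becomes 0; next final value 115; revised runs total becomes 11; next count becomes -48; next ((abs(total) - (-(-2))) != (-count)) evaluates to true; next count becomes -52; next result becomes 1; next at turn=-1:; next result becomes 1; next at idx=0:; next result becomes 58; next at idx=1:; next result becomes 115; next at turn=0:; next result becomes 1; next at idx=0:; next result becomes 58; next at idx=1:; next result becomes 115; next at turn=1:; next result becomes 1; next at idx=0:; next result becomes 58; next at idx=1:; next result becomes 115; next at turn=2:; next result becomes 1; next at idx=0:; next result becomes 58; next at idx=1:; next result becomes 115; next at turn=3:; next result becomes 1; next at idx=0:; next result becomes 58; next at idx=1:; next result becomes 115; next total becomes 0; next final value 115; both end at 115.
Every one of the 21 inputs gives matching results.
verdict: equivalent


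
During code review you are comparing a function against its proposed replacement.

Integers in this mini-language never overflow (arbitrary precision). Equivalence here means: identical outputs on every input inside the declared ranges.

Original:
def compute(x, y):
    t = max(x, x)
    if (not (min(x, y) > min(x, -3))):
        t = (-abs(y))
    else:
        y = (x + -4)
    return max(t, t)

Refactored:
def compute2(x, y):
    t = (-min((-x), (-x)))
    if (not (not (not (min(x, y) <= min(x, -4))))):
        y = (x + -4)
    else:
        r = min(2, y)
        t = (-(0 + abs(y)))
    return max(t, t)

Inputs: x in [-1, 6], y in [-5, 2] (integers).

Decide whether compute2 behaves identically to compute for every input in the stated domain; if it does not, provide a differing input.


Run the pair on x=-1, y=-3.
compute: t becomes -1; next (not (min(x, y) > min(x, -3))) evaluates to true; next t becomes -3; next final value -3
compute2: t becomes -1; next (not (not (not (min(x, y) <= min(x, -4))))) evaluates to true; next y becomes -5; next final value -1
-3 vs -1 — the two versions disagree here.
verdict: not equivalent; witness: x=-1, y=-3


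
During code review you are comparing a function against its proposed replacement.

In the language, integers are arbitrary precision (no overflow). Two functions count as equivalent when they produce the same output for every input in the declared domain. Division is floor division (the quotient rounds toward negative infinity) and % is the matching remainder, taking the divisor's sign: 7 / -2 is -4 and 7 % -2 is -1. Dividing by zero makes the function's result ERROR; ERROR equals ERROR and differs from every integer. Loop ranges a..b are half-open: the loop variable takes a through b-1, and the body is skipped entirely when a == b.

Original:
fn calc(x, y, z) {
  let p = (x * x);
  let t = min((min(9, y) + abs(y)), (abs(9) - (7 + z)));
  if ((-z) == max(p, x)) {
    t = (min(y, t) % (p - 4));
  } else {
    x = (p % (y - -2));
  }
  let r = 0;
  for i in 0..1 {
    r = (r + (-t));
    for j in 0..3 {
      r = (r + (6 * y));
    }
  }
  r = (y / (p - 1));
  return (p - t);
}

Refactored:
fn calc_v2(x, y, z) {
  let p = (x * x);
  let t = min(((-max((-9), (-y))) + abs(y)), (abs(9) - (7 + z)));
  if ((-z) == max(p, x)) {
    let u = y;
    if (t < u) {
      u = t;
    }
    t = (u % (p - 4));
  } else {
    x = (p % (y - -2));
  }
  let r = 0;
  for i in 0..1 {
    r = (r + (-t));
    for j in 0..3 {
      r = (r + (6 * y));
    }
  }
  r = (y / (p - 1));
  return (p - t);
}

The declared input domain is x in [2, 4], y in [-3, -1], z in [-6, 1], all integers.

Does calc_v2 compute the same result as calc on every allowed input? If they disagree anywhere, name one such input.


This is a faithful refactor — local variable names differ, comparison usage differs, statement counts differ, min/max/abs usage differs, branching structure differs, but the computed results match everywhere.
Tracing x=4, y=-2, z=1: calc: p := 16 | t := 0 | ((-z) == max(p, x)): false | divide-by-zero, output ERROR | calc_v2: p := 16 | t := 0 | ((-z) == max(p, x)): false | divide-by-zero, output ERROR — matching result ERROR.
Sweeping the whole domain (72 inputs) finds no disagreement.
verdict: equivalent


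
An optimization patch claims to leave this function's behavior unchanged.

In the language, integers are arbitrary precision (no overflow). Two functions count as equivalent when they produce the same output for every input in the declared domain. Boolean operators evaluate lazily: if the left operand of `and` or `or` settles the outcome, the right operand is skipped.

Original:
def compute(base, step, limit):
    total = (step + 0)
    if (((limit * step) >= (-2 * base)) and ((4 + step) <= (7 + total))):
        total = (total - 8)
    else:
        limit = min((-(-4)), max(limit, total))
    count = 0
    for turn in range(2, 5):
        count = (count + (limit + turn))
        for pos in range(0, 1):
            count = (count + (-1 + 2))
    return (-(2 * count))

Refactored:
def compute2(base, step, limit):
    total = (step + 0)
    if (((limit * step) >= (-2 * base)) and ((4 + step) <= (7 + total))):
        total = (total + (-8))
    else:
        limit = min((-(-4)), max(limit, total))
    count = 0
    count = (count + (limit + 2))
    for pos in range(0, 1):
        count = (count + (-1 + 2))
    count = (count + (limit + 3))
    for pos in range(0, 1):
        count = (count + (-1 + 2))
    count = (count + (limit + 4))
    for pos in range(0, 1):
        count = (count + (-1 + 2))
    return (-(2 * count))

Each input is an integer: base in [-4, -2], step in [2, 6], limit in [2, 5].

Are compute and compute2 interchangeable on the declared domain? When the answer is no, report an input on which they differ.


Comparing the listings, the differences include: local variable names differ, and statement counts differ, and arithmetic usage differs, and loop structure differs, and constant usage differs.
One worked example (base=-3, step=6, limit=5) — compute: total := 6 | (((limit * step) >= (-2 * base)) and ((4 + step) <= (7 + total))): true | total := -2 | count := 0 | iter turn=2: | count := 7 | iter pos=0: | count := 8 | iter turn=3: | count := 16 | iter pos=0: | count := 17 | iter turn=4: | count := 26 | iter pos=0: | count := 27 | result -54; compute2: total := 6 | (((limit * step) >= (-2 * base)) and ((4 + step) <= (7 + total))): true | total := -2 | count := 0 | count := 7 | iter pos=0: | count := 8 | count := 16 | iter pos=0: | count := 17 | count := 26 | iter pos=0: | count := 27 | result -54; agreement on -54.
An exhaustive pass over the 60 declared inputs shows identical outputs.
verdict: equivalent


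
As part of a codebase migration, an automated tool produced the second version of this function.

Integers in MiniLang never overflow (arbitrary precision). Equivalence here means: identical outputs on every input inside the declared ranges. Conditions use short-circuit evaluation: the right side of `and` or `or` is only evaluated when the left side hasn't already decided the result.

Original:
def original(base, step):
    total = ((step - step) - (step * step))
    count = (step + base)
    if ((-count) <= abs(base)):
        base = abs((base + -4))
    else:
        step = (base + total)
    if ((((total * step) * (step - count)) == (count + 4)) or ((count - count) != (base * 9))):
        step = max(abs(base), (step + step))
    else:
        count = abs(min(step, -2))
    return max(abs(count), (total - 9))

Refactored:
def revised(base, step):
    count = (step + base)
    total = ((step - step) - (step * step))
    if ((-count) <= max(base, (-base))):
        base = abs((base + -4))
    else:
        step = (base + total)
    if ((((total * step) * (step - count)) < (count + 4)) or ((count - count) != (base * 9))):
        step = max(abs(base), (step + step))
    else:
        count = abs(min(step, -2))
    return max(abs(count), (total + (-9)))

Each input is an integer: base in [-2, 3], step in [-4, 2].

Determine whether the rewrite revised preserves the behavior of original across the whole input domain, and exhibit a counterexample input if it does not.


The rewrite breaks on base=0, step=-4, where the results are 16 and 4.
original: total := -16 | count := -4 | ((-count) <= abs(base)): false | step := -16 | ((((total * step) * (step - count)) == (count + 4)) or ((count - count) != (base * 9))): false | count := 16 | result 16
revised: count := -4 | total := -16 | ((-count) <= max(base, (-base))): false | step := -16 | ((((total * step) * (step - count)) < (count + 4)) or ((count - count) != (base * 9))): true | step := 0 | result 4
verdict: not equivalent; witness: base=0, step=-4


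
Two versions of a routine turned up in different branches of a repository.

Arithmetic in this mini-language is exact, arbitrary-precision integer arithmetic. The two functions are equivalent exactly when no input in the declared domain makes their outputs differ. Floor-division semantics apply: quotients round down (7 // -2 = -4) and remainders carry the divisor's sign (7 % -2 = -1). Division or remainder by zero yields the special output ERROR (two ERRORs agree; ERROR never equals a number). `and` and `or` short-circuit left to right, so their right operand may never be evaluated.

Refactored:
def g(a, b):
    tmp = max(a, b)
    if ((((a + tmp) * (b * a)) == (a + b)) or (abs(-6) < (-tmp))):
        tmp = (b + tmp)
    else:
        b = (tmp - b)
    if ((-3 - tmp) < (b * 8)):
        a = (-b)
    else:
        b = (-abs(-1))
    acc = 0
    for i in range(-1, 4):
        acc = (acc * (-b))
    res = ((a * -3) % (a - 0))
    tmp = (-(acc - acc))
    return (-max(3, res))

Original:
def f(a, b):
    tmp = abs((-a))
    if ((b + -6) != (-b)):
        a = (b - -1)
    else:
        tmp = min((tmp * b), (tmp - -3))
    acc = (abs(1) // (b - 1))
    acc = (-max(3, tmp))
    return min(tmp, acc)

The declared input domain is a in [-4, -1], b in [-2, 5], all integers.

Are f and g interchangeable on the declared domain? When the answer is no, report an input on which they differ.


There is a counterexample at a=-4, b=-2: -4 on one side, ERROR on the other.
f: tmp becomes 4; next ((b + -6) != (-b)) evaluates to true; next a becomes -1; next acc becomes -1; next acc becomes -4; next final value -4
g: tmp becomes -2; next ((((a + tmp) * (b * a)) == (a + b)) or (abs(-6) < (-tmp))) evaluates to false; next b becomes 0; next ((-3 - tmp) < (b * 8)) evaluates to true; next a becomes 0; next acc becomes 0; next at i=-1:; next acc becomes 0; next at i=0:; next acc becomes 0; next at i=1:; next acc becomes 0; next at i=2:; next acc becomes 0; next at i=3:; next acc becomes 0; next hits division by zero so the output is ERROR
verdict: not equivalent; witness: a=-4, b=-2


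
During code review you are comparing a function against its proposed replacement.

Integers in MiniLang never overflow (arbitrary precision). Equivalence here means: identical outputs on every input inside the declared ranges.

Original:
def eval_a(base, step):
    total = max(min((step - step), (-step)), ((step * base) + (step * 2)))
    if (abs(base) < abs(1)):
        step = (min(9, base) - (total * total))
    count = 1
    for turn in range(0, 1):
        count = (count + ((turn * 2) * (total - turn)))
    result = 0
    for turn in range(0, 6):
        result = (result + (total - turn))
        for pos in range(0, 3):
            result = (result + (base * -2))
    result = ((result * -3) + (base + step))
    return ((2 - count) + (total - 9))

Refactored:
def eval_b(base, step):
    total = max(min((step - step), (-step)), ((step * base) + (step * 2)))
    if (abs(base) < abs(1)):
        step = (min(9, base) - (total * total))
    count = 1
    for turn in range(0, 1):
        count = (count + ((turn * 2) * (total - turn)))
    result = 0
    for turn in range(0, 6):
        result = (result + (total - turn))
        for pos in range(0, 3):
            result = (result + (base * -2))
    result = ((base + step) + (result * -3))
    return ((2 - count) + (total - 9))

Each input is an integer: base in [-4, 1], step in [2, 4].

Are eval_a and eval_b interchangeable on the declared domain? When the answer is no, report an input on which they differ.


The two versions differ — the changes include same computation, different form.
As a probe, take base=-1, step=2: eval_a runs total = 2; (abs(base) < abs(1)) -> false; count = 1; [turn=0]; count = 1; result = 0; [turn=0]; result = 2; [pos=0]; result = 4; [pos=1]; result = 6; [pos=2]; result = 8; [turn=1]; result = 9; [pos=0]; result = 11; [pos=1]; result = 13; [pos=2]; result = 15; [turn=2]; result = 15; [pos=0]; result = 17; [pos=1]; result = 19; [pos=2]; result = 21; [turn=3]; result = 20; [pos=0]; result = 22; [pos=1]; result = 24; [pos=2]; result = 26; [turn=4]; result = 24; [pos=0]; result = 26; [pos=1]; result = 28; [pos=2]; result = 30; [turn=5]; result = 27; [pos=0]; result = 29; [pos=1]; result = 31; [pos=2]; result = 33; result = -98; return -6; eval_b runs total = 2; (abs(base) < abs(1)) -> false; count = 1; [turn=0]; count = 1; result = 0; [turn=0]; result = 2; [pos=0]; result = 4; [pos=1]; result = 6; [pos=2]; result = 8; [turn=1]; result = 9; [pos=0]; result = 11; [pos=1]; result = 13; [pos=2]; result = 15; [turn=2]; result = 15; [pos=0]; result = 17; [pos=1]; result = 19; [pos=2]; result = 21; [turn=3]; result = 20; [pos=0]; result = 22; [pos=1]; result = 24; [pos=2]; result = 26; [turn=4]; result = 24; [pos=0]; result = 26; [pos=1]; result = 28; [pos=2]; result = 30; [turn=5]; result = 27; [pos=0]; result = 29; [pos=1]; result = 31; [pos=2]; result = 33; result = -98; return -6; both end at -6.
Every one of the 18 inputs gives matching results.
verdict: equivalent


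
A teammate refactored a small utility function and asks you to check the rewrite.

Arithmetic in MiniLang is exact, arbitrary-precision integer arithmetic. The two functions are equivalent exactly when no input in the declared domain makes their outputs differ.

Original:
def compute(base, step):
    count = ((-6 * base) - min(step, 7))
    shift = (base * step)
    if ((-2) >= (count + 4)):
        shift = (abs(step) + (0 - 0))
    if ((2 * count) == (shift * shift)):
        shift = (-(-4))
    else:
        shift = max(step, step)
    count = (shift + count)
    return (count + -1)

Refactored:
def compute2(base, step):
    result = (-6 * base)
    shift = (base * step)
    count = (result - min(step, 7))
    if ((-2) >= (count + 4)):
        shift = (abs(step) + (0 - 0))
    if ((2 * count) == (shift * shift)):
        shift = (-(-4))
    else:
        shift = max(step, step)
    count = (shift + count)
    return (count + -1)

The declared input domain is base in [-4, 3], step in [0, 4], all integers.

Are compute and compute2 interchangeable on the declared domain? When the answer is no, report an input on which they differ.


Side by side, the visible changes include: local variable names differ, plus statement counts differ.
As a probe, take base=-1, step=2: compute runs count=4, then shift=-2, then ((-2) >= (count + 4)) is false, then ((2 * count) == (shift * shift)) is false, then shift=2, then count=6, then returns 5; compute2 runs result=6, then shift=-2, then count=4, then ((-2) >= (count + 4)) is false, then ((2 * count) == (shift * shift)) is false, then shift=2, then count=6, then returns 5; both end at 5.
An exhaustive pass over the 40 declared inputs shows identical outputs.
verdict: equivalent


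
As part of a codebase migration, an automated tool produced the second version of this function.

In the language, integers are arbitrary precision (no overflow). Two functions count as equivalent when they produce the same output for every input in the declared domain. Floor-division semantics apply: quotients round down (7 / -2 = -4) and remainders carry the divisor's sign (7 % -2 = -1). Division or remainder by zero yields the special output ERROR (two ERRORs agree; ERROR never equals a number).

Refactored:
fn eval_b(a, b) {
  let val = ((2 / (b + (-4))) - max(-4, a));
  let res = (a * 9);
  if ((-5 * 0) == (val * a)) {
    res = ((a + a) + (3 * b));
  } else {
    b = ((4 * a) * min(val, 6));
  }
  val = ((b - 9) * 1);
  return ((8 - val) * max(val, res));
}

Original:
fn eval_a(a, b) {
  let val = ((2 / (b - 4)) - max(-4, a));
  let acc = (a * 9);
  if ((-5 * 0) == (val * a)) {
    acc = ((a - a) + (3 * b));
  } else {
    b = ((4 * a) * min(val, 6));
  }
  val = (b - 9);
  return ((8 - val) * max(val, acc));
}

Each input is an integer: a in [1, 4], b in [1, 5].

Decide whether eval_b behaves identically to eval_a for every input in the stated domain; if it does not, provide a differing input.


Run the pair on a=2, b=5.
eval_a: val = 0; acc = 18; ((-5 * 0) == (val * a)) -> true; acc = 15; val = -4; return 180
eval_b: val = 0; res = 18; ((-5 * 0) == (val * a)) -> true; res = 19; val = -4; return 228
180 != 228, so the rewrite changes behavior.
verdict: not equivalent; witness: a=2, b=5


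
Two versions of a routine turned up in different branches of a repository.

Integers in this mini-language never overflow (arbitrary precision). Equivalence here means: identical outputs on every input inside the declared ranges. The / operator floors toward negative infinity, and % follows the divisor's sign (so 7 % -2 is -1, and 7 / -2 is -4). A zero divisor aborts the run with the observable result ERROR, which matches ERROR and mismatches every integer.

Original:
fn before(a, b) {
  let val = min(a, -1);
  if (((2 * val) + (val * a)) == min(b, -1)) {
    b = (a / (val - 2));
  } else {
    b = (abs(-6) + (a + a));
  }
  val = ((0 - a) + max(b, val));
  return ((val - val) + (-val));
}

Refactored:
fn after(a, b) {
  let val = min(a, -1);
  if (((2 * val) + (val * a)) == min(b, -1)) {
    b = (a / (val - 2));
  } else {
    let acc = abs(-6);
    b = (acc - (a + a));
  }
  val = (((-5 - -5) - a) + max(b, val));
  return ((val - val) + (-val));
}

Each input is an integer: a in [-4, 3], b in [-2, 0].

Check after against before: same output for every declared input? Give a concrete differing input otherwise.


Take a=-4, b=-2.
before: val=-4, then (((2 * val) + (val * a)) == min(b, -1)) is false, then b=-2, then val=2, then returns -2
after: val=-4, then (((2 * val) + (val * a)) == min(b, -1)) is false, then acc=6, then b=14, then val=18, then returns -18
-2 != -18, so the rewrite changes behavior.
verdict: not equivalent; witness: a=-4, b=-2


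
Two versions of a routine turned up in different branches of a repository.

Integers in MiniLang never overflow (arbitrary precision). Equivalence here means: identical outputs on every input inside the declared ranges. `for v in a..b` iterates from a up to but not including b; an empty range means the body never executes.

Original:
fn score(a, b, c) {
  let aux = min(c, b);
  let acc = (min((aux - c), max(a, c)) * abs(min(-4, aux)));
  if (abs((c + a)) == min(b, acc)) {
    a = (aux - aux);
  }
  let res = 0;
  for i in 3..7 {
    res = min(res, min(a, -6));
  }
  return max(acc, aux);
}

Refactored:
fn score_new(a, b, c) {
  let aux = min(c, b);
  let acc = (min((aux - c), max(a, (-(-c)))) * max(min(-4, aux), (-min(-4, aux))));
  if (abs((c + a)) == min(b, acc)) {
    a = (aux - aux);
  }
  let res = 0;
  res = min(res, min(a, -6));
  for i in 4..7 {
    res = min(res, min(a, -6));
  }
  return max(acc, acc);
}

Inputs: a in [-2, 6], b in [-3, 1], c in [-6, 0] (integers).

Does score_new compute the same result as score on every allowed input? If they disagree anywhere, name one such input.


Evaluate both at a=-2, b=-3, c=-6.
score: aux := -6 | acc := -12 | (abs((c + a)) == min(b, acc)): false | res := 0 | iter i=3: | res := -6 | iter i=4: | res := -6 | iter i=5: | res := -6 | iter i=6: | res := -6 | result -6
score_new: aux := -6 | acc := -12 | (abs((c + a)) == min(b, acc)): false | res := 0 | res := -6 | iter i=4: | res := -6 | iter i=5: | res := -6 | iter i=6: | res := -6 | result -12
-6 != -12, so the rewrite changes behavior.
verdict: not equivalent; witness: a=-2, b=-3, c=-6


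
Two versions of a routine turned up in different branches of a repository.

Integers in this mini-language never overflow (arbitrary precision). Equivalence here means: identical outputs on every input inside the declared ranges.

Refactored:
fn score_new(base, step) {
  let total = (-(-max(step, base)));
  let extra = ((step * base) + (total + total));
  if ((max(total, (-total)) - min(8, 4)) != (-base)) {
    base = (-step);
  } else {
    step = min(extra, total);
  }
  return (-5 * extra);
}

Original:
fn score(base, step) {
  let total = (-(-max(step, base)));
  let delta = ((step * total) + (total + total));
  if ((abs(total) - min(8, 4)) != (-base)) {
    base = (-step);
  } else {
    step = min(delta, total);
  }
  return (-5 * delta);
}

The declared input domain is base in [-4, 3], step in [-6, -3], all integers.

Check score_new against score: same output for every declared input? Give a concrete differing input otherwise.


The rewrite breaks on base=-4, step=-3, where the results are -15 and -30.
score: total := -3 | delta := 3 | ((abs(total) - min(8, 4)) != (-base)): true | base := 3 | result -15
score_new: total := -3 | extra := 6 | ((max(total, (-total)) - min(8, 4)) != (-base)): true | base := 3 | result -30
verdict: not equivalent; witness: base=-4, step=-3


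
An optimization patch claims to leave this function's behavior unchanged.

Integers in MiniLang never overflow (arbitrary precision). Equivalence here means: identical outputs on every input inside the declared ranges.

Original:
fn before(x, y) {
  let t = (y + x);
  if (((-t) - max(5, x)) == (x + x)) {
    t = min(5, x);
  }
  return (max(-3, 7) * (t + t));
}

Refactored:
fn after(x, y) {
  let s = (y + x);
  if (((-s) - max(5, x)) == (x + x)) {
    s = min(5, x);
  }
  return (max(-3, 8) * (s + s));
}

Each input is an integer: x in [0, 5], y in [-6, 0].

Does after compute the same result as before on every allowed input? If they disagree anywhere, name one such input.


On input x=0, y=-6, before returns -84 while after returns -96.
verdict: not equivalent; witness: x=0, y=-6


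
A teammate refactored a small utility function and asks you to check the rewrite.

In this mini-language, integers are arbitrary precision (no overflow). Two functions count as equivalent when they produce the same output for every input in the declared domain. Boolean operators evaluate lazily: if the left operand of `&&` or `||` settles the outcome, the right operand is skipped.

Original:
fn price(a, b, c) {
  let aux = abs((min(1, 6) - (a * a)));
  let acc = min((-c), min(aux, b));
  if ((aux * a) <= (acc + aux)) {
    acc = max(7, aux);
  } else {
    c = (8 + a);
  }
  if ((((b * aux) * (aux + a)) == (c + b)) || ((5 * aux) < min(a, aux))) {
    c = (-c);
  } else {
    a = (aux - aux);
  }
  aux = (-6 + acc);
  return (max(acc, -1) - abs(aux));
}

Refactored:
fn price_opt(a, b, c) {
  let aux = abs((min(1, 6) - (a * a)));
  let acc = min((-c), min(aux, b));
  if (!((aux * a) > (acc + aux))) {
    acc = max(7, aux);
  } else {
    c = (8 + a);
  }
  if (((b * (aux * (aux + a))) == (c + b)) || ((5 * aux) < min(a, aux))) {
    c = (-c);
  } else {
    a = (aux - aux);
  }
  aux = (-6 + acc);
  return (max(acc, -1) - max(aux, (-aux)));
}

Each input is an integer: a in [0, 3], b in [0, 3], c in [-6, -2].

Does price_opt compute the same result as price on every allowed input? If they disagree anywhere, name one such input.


Equivalent — the differences include boolean connective usage differs; and min/max/abs usage differs; and comparison usage differs, yet no declared input distinguishes the two.
As a probe, take a=1, b=3, c=-4: price runs aux=0, then acc=0, then ((aux * a) <= (acc + aux)) is true, then acc=7, then ((((b * aux) * (aux + a)) == (c + b)) || ((5 * aux) < min(a, aux))) is false, then a=0, then aux=1, then returns 6; price_opt runs aux=0, then acc=0, then (!((aux * a) > (acc + aux))) is true, then acc=7, then (((b * (aux * (aux + a))) == (c + b)) || ((5 * aux) < min(a, aux))) is false, then a=0, then aux=1, then returns 6; both end at 6.
Across all 80 domain points the two functions coincide.
verdict: equivalent


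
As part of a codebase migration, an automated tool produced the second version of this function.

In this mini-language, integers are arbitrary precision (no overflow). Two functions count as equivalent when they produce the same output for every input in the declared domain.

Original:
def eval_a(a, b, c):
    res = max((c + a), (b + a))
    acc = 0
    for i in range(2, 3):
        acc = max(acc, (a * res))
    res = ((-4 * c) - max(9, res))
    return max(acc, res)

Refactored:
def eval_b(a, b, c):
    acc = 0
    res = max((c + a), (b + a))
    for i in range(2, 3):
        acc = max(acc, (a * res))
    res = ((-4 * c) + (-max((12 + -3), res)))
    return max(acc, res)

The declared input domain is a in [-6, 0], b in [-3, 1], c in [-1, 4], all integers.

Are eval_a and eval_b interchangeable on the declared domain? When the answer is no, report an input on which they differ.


The two are interchangeable: constant usage differs, arithmetic usage differs, and every declared input agrees.
Tracing a=-3, b=-2, c=1: eval_a: res = -2; acc = 0; [i=2]; acc = 6; res = -13; return 6 | eval_b: acc = 0; res = -2; [i=2]; acc = 6; res = -13; return 6 — matching result 6.
Every one of the 210 inputs gives matching results.
verdict: equivalent


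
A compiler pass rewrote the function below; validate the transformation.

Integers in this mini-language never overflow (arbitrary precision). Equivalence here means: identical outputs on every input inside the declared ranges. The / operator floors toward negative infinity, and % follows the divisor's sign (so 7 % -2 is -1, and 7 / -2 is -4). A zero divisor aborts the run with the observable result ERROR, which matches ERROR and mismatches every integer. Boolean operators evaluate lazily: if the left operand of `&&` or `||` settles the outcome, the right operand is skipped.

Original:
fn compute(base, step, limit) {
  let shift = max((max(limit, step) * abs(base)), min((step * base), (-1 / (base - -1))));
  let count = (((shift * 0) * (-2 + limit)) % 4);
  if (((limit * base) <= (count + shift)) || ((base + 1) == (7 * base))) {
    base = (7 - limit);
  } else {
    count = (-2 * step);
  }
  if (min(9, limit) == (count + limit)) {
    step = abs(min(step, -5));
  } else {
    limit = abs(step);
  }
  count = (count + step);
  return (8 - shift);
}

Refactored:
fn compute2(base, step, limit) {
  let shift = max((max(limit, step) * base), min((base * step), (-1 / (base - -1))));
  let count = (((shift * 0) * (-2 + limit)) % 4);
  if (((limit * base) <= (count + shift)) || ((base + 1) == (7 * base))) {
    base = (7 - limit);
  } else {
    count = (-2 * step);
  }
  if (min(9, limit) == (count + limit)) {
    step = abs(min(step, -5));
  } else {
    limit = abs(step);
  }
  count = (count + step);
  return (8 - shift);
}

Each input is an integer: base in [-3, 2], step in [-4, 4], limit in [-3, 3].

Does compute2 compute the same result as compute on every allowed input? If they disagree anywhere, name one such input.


Consider the input base=-3, step=-4, limit=-3.
compute: shift := 0 | count := 0 | (((limit * base) <= (count + shift)) || ((base + 1) == (7 * base))): false | count := 8 | (min(9, limit) == (count + limit)): false | limit := 4 | count := 4 | result 8
compute2: shift := 9 | count := 0 | (((limit * base) <= (count + shift)) || ((base + 1) == (7 * base))): true | base := 10 | (min(9, limit) == (count + limit)): true | step := 5 | count := 5 | result -1
8 against -1: the behavior changed.
verdict: not equivalent; witness: base=-3, step=-4, limit=-3


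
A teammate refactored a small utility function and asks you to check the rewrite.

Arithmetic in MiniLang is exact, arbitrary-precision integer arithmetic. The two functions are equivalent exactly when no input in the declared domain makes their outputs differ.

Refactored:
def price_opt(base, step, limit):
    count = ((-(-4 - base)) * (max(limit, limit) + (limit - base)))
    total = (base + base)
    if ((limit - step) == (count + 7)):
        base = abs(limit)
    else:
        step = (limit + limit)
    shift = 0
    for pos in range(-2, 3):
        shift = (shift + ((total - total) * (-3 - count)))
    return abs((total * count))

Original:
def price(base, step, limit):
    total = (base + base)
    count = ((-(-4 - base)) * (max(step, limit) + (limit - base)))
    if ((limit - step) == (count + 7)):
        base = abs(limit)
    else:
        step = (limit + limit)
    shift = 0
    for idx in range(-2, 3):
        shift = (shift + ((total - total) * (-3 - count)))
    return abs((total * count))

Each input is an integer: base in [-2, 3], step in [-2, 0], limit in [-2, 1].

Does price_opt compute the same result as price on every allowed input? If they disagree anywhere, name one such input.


Run the pair on base=-2, step=-1, limit=-2.
price: total := -4 | count := -2 | ((limit - step) == (count + 7)): false | step := -4 | shift := 0 | iter idx=-2: | shift := 0 | iter idx=-1: | shift := 0 | iter idx=0: | shift := 0 | iter idx=1: | shift := 0 | iter idx=2: | shift := 0 | result 8
price_opt: count := -4 | total := -4 | ((limit - step) == (count + 7)): false | step := -4 | shift := 0 | iter pos=-2: | shift := 0 | iter pos=-1: | shift := 0 | iter pos=0: | shift := 0 | iter pos=1: | shift := 0 | iter pos=2: | shift := 0 | result 16
8 and 16 differ, so these are not the same function on this domain.
verdict: not equivalent; witness: base=-2, step=-1, limit=-2


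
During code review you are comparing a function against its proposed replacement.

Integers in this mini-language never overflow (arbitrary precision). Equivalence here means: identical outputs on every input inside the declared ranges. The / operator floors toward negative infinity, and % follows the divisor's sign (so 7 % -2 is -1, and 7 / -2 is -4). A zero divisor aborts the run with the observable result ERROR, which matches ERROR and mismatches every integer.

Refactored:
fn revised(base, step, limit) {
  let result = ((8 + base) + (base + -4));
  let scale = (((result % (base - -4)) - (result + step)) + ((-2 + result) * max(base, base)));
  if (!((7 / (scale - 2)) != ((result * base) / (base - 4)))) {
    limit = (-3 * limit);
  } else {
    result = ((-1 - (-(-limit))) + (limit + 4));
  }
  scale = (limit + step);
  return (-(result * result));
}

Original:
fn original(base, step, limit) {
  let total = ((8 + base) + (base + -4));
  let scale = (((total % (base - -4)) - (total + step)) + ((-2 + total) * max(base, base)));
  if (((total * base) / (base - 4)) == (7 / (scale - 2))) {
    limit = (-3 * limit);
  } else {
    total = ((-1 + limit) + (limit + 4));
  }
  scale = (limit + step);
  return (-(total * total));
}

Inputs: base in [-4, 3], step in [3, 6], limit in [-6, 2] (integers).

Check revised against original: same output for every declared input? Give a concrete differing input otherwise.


Consider the input base=-3, step=3, limit=-6.
original: total := -2 | scale := 11 | (((total * base) / (base - 4)) == (7 / (scale - 2))): false | total := -9 | scale := -3 | result -81
revised: result := -2 | scale := 11 | (!((7 / (scale - 2)) != ((result * base) / (base - 4)))): false | result := 3 | scale := -3 | result -9
-81 vs -9 — the two versions disagree here.
verdict: not equivalent; witness: base=-3, step=3, limit=-6


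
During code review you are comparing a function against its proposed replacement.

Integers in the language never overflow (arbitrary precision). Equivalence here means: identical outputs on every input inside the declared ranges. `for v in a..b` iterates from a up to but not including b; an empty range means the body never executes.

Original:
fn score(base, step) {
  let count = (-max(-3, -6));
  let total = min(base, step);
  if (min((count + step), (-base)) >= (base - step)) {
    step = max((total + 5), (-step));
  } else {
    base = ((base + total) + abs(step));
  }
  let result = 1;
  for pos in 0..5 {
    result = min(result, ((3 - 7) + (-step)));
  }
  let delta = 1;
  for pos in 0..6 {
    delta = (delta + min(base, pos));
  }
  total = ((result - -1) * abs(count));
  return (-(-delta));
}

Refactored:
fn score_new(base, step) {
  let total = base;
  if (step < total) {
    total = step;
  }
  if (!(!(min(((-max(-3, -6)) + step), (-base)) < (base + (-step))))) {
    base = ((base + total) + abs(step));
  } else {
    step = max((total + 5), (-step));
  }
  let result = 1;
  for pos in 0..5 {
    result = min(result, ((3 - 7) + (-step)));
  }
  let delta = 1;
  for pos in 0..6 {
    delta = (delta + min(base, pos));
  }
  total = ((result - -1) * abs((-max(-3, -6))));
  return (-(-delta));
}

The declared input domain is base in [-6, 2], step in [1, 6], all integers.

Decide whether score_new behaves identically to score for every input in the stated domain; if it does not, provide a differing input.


Equivalent — the differences include constant usage differs; also min/max/abs usage differs; also comparison usage differs; also arithmetic usage differs; also boolean connective usage differs; also statement counts differ; also local variable names differ; also branching structure differs, yet no declared input distinguishes the two.
Spot check at base=-1, step=1 — score: count := 3 | total := -1 | (min((count + step), (-base)) >= (base - step)): true | step := 4 | result := 1 | iter pos=0: | result := -8 | iter pos=1: | result := -8 | iter pos=2: | result := -8 | iter pos=3: | result := -8 | iter pos=4: | result := -8 | delta := 1 | iter pos=0: | delta := 0 | iter pos=1: | delta := -1 | iter pos=2: | delta := -2 | iter pos=3: | delta := -3 | iter pos=4: | delta := -4 | iter pos=5: | delta := -5 | total := -21 | result -5. score_new: total := -1 | (step < total): false | (!(!(min(((-max(-3, -6)) + step), (-base)) < (base + (-step))))): false | step := 4 | result := 1 | iter pos=0: | result := -8 | iter pos=1: | result := -8 | iter pos=2: | result := -8 | iter pos=3: | result := -8 | iter pos=4: | result := -8 | delta := 1 | iter pos=0: | delta := 0 | iter pos=1: | delta := -1 | iter pos=2: | delta := -2 | iter pos=3: | delta := -3 | iter pos=4: | delta := -4 | iter pos=5: | delta := -5 | total := -21 | result -5. Both give -5.
Across all 54 domain points the two functions coincide.
verdict: equivalent


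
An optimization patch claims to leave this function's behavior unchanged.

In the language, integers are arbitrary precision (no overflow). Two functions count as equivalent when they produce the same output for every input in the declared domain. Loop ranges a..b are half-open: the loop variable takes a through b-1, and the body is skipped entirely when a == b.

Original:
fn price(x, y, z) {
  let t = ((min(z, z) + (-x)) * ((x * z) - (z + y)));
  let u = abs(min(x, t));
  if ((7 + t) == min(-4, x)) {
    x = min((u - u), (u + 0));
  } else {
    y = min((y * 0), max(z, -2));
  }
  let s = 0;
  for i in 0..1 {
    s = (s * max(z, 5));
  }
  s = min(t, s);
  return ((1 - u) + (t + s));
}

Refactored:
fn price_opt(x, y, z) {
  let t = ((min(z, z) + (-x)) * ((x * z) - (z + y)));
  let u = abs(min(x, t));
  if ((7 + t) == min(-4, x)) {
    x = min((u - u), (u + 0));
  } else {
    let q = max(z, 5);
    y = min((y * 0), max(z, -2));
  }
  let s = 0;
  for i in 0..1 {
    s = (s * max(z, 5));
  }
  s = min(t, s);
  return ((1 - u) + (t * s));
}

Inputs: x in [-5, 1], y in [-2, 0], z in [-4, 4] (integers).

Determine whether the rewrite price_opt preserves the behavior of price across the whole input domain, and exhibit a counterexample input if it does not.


The rewrite breaks on x=-5, y=-2, z=-4, where the results are 22 and -4.
price: t becomes 26; next u becomes 5; next ((7 + t) == min(-4, x)) evaluates to false; next y becomes -2; next s becomes 0; next at i=0:; next s becomes 0; next s becomes 0; next final value 22
price_opt: t becomes 26; next u becomes 5; next ((7 + t) == min(-4, x)) evaluates to false; next q becomes 5; next y becomes -2; next s becomes 0; next at i=0:; next s becomes 0; next s becomes 0; next final value -4
verdict: not equivalent; witness: x=-5, y=-2, z=-4
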